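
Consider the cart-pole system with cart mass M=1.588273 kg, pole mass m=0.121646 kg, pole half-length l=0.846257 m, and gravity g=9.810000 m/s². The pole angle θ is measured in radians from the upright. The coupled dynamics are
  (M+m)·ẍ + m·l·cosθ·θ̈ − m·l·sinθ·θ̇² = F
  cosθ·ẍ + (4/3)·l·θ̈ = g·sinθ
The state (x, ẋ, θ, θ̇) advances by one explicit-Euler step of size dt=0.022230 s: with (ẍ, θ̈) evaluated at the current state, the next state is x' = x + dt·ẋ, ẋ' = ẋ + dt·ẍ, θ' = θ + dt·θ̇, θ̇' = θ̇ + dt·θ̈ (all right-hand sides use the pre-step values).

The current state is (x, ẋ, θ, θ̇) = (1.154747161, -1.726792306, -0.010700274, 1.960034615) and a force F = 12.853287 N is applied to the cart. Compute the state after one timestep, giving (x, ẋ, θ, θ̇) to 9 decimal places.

(1.116360568, -1.550201048, 0.032871295, 1.801470567)

sinθ=-0.010700070, cosθ=0.999942753
temp = (F + m·l·θ̇²·sinθ)/(M+m) = (12.853287 + -0.004231693)/1.709919 = 7.514423377
θ̈ = (g·sinθ − cosθ·temp)/(l·(4/3 − m·cos²θ/(M+m))) = -7.132885629
ẍ = temp − m·l·θ̈·cosθ/(M+m) = 7.943826270
Euler: x'=1.154747161+0.022230·-1.726792306=1.116360568, ẋ'=-1.726792306+0.022230·7.943826270=-1.550201048
       θ'=-0.010700274+0.022230·1.960034615=0.032871295, θ̇'=1.960034615+0.022230·-7.132885629=1.801470567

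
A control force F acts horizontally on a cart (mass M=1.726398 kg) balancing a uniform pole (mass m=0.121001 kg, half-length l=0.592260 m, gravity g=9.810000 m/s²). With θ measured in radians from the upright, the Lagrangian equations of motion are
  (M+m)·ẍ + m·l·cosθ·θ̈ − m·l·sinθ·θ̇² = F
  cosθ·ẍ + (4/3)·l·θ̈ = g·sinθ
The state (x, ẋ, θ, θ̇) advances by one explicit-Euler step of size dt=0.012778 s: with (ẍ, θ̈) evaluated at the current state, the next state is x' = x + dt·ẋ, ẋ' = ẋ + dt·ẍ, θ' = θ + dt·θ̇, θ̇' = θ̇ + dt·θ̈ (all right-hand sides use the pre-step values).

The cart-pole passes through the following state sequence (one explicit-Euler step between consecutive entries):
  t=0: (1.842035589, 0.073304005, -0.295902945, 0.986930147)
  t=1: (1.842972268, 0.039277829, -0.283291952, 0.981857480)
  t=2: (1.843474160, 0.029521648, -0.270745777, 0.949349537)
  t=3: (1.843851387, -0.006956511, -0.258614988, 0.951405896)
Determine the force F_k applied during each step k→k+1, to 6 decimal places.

F_0 = -4.926245 N
F_1 = -1.566254 N
F_2 = -5.245499 N

step 0→1:
  ẍ = (ẋ'−ẋ)/dt = (0.039277829−0.073304005)/0.012778 = -2.662872
  θ̈ = (θ̇'−θ̇)/dt = (0.981857480−0.986930147)/0.012778 = -0.396984
  sinθ=-0.291604, cosθ=0.956539
  F = (M+m)·ẍ + m·l·cosθ·θ̈ − m·l·sinθ·θ̇² = -4.919387 + -0.027213 − -0.020355 = -4.926245
step 1→2:
  ẍ = (ẋ'−ẋ)/dt = (0.029521648−0.039277829)/0.012778 = -0.763514
  θ̈ = (θ̇'−θ̇)/dt = (0.949349537−0.981857480)/0.012778 = -2.544056
  sinθ=-0.279518, cosθ=0.960140
  F = (M+m)·ẍ + m·l·cosθ·θ̈ − m·l·sinθ·θ̇² = -1.410515 + -0.175050 − -0.019311 = -1.566254
step 2→3:
  ẍ = (ẋ'−ẋ)/dt = (-0.006956511−0.029521648)/0.012778 = -2.854763
  θ̈ = (θ̇'−θ̇)/dt = (0.951405896−0.949349537)/0.012778 = 0.160930
  sinθ=-0.267450, cosθ=0.963572
  F = (M+m)·ẍ + m·l·cosθ·θ̈ − m·l·sinθ·θ̇² = -5.273886 + 0.011113 − -0.017274 = -5.245499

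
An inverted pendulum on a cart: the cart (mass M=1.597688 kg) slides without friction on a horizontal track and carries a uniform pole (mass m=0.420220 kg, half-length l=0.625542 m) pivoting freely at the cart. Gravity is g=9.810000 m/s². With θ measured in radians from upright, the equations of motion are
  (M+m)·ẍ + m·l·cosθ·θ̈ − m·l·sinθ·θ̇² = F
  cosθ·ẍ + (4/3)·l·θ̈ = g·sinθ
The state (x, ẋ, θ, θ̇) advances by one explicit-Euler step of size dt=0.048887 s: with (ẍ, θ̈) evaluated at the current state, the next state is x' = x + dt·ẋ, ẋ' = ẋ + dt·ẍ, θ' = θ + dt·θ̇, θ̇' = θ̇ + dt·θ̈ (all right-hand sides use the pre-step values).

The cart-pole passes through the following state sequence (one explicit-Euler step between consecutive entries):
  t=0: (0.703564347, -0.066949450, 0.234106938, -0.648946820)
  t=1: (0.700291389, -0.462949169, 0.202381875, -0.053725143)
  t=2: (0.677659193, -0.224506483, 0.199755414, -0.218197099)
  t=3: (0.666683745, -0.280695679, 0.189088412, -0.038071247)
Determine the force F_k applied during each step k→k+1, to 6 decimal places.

step 0→1:
  ẍ = (ẋ'−ẋ)/dt = (-0.462949169−-0.066949450)/0.048887 = -8.100307
  θ̈ = (θ̇'−θ̇)/dt = (-0.053725143−-0.648946820)/0.048887 = 12.175459
  sinθ=0.231974, cosθ=0.972722
  F = (M+m)·ẍ + m·l·cosθ·θ̈ − m·l·sinθ·θ̇² = -16.345675 + 3.113202 − 0.025680 = -13.258153
step 1→2:
  ẍ = (ẋ'−ẋ)/dt = (-0.224506483−-0.462949169)/0.048887 = 4.877425
  θ̈ = (θ̇'−θ̇)/dt = (-0.218197099−-0.053725143)/0.048887 = -3.364329
  sinθ=0.201003, cosθ=0.979591
  F = (M+m)·ẍ + m·l·cosθ·θ̈ − m·l·sinθ·θ̇² = 9.842195 + -0.866316 − 0.000153 = 8.975727
step 2→3:
  ẍ = (ẋ'−ẋ)/dt = (-0.280695679−-0.224506483)/0.048887 = -1.149369
  θ̈ = (θ̇'−θ̇)/dt = (-0.038071247−-0.218197099)/0.048887 = 3.684535
  sinθ=0.198430, cosθ=0.980115
  F = (M+m)·ẍ + m·l·cosθ·θ̈ − m·l·sinθ·θ̇² = -2.319321 + 0.949277 − 0.002483 = -1.372527

F_0 = -13.258153 N
F_1 = 8.975727 N
F_2 = -1.372527 N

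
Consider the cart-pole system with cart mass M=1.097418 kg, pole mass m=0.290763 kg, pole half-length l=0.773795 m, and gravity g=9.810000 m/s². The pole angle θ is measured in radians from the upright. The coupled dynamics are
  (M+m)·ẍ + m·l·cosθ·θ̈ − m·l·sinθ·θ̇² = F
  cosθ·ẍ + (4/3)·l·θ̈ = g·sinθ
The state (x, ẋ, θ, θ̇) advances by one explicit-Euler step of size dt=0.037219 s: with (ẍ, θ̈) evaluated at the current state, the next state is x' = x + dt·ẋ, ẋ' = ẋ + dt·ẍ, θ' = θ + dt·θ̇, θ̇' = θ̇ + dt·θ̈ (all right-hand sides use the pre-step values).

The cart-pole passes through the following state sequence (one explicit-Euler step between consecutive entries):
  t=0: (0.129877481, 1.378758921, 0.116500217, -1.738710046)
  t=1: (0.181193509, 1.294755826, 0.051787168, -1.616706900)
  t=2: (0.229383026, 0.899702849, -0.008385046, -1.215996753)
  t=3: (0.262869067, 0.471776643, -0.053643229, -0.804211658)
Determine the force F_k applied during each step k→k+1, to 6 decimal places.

F_0 = -2.479662 N
F_1 = -12.345918 N
F_2 = -13.468673 N

step 0→1:
  ẍ = (ẋ'−ẋ)/dt = (1.294755826−1.378758921)/0.037219 = -2.256995
  θ̈ = (θ̇'−θ̇)/dt = (-1.616706900−-1.738710046)/0.037219 = 3.277980
  sinθ=0.116237, cosθ=0.993222
  F = (M+m)·ẍ + m·l·cosθ·θ̈ − m·l·sinθ·θ̇² = -3.133117 + 0.732517 − 0.079061 = -2.479662
step 1→2:
  ẍ = (ẋ'−ẋ)/dt = (0.899702849−1.294755826)/0.037219 = -10.614282
  θ̈ = (θ̇'−θ̇)/dt = (-1.215996753−-1.616706900)/0.037219 = 10.766279
  sinθ=0.051764, cosθ=0.998659
  F = (M+m)·ẍ + m·l·cosθ·θ̈ − m·l·sinθ·θ̇² = -14.734545 + 2.419068 − 0.030441 = -12.345918
step 2→3:
  ẍ = (ẋ'−ẋ)/dt = (0.471776643−0.899702849)/0.037219 = -11.497520
  θ̈ = (θ̇'−θ̇)/dt = (-0.804211658−-1.215996753)/0.037219 = 11.063841
  sinθ=-0.008385, cosθ=0.999965
  F = (M+m)·ẍ + m·l·cosθ·θ̈ − m·l·sinθ·θ̇² = -15.960639 + 2.489177 − -0.002790 = -13.468673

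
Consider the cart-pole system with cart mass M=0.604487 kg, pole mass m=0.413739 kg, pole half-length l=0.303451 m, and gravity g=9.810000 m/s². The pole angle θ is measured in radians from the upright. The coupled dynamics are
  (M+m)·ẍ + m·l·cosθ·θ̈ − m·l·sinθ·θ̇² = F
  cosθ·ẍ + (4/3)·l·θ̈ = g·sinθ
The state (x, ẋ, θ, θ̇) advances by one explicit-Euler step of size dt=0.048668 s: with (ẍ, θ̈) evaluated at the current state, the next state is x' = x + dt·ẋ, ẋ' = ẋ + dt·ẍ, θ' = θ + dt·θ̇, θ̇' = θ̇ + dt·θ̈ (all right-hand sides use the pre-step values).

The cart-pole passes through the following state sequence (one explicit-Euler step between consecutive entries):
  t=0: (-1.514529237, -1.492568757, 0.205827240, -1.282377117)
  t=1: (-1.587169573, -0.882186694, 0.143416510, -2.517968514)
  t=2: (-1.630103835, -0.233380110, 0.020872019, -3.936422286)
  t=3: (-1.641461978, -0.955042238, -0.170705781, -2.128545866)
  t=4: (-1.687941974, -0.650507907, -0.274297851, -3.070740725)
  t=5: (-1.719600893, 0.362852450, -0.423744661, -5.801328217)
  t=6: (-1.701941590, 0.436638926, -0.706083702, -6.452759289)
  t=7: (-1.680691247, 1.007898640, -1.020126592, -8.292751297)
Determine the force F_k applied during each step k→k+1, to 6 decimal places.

F_0 = 9.607951 N
F_1 = 9.838846 N
F_2 = -10.476342 N
F_3 = 4.072797 N
F_4 = 14.741283 N
F_5 = 1.749272 N
F_6 = 11.732059 N

step 0→1:
  ẍ = (ẋ'−ẋ)/dt = (-0.882186694−-1.492568757)/0.048668 = 12.541754
  θ̈ = (θ̇'−θ̇)/dt = (-2.517968514−-1.282377117)/0.048668 = -25.388169
  sinθ=0.204377, cosθ=0.978892
  F = (M+m)·ẍ + m·l·cosθ·θ̈ − m·l·sinθ·θ̇² = 12.770340 + -3.120192 − 0.042197 = 9.607951
step 1→2:
  ẍ = (ẋ'−ẋ)/dt = (-0.233380110−-0.882186694)/0.048668 = 13.331277
  θ̈ = (θ̇'−θ̇)/dt = (-3.936422286−-2.517968514)/0.048668 = -29.145512
  sinθ=0.142925, cosθ=0.989733
  F = (M+m)·ẍ + m·l·cosθ·θ̈ − m·l·sinθ·θ̇² = 13.574253 + -3.621637 − 0.113769 = 9.838846
step 2→3:
  ẍ = (ẋ'−ẋ)/dt = (-0.955042238−-0.233380110)/0.048668 = -14.828268
  θ̈ = (θ̇'−θ̇)/dt = (-2.128545866−-3.936422286)/0.048668 = 37.147128
  sinθ=0.020871, cosθ=0.999782
  F = (M+m)·ẍ + m·l·cosθ·θ̈ − m·l·sinθ·θ̇² = -15.098528 + 4.662788 − 0.040602 = -10.476342
step 3→4:
  ẍ = (ẋ'−ẋ)/dt = (-0.650507907−-0.955042238)/0.048668 = 6.257383
  θ̈ = (θ̇'−θ̇)/dt = (-3.070740725−-2.128545866)/0.048668 = -19.359638
  sinθ=-0.169878, cosθ=0.985465
  F = (M+m)·ẍ + m·l·cosθ·θ̈ − m·l·sinθ·θ̇² = 6.371430 + -2.395265 − -0.096631 = 4.072797
step 4→5:
  ẍ = (ẋ'−ẋ)/dt = (0.362852450−-0.650507907)/0.048668 = 20.821903
  θ̈ = (θ̇'−θ̇)/dt = (-5.801328217−-3.070740725)/0.048668 = -56.106425
  sinθ=-0.270871, cosθ=0.962616
  F = (M+m)·ẍ + m·l·cosθ·θ̈ − m·l·sinθ·θ̇² = 21.201403 + -6.780794 − -0.320674 = 14.741283
step 5→6:
  ẍ = (ẋ'−ẋ)/dt = (0.436638926−0.362852450)/0.048668 = 1.516119
  θ̈ = (θ̇'−θ̇)/dt = (-6.452759289−-5.801328217)/0.048668 = -13.385203
  sinθ=-0.411177, cosθ=0.911556
  F = (M+m)·ẍ + m·l·cosθ·θ̈ − m·l·sinθ·θ̇² = 1.543752 + -1.531874 − -1.737395 = 1.749272
step 6→7:
  ẍ = (ẋ'−ẋ)/dt = (1.007898640−0.436638926)/0.048668 = 11.737892
  θ̈ = (θ̇'−θ̇)/dt = (-8.292751297−-6.452759289)/0.048668 = -37.807019
  sinθ=-0.648859, cosθ=0.760909
  F = (M+m)·ẍ + m·l·cosθ·θ̈ − m·l·sinθ·θ̇² = 11.951827 + -3.611770 − -3.392003 = 11.732059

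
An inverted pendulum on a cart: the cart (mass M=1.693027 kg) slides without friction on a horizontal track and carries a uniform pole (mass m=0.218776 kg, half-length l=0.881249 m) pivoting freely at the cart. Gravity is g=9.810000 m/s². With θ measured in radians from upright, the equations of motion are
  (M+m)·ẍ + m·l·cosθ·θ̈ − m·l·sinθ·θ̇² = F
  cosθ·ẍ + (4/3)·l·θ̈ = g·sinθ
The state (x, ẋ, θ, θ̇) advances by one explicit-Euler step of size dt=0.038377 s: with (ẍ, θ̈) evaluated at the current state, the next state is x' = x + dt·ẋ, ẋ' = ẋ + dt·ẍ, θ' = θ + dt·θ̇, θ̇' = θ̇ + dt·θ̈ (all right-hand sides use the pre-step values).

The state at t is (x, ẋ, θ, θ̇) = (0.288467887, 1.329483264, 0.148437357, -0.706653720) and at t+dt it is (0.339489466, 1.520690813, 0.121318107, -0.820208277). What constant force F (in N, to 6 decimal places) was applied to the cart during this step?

F = 8.946833 N

ẍ = (ẋ'−ẋ)/dt = (1.520690813−1.329483264)/0.038377 = 4.982347
θ̈ = (θ̇'−θ̇)/dt = (-0.820208277−-0.706653720)/0.038377 = -2.958922
sinθ=0.147893, cosθ=0.989003
F = (M+m)·ẍ + m·l·cosθ·θ̈ − m·l·sinθ·θ̇² = 9.525267 + -0.564196 − 0.014238 = 8.946833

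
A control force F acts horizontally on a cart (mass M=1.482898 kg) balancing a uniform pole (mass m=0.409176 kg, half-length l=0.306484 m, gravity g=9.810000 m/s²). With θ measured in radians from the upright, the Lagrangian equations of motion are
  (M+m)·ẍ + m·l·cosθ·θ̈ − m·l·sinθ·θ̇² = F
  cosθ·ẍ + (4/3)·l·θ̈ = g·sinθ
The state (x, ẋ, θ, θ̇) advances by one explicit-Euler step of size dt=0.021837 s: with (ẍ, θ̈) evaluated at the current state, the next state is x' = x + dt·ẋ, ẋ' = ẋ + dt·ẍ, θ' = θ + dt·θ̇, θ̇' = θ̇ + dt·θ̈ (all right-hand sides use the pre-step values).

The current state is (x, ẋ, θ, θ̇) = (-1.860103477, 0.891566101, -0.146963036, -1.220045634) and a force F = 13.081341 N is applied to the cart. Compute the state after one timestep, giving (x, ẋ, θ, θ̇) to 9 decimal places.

sinθ=-0.146434586, cosθ=0.989220356
temp = (F + m·l·θ̇²·sinθ)/(M+m) = (13.081341 + -0.027334666)/1.892074 = 6.899310669
θ̈ = (g·sinθ − cosθ·temp)/(l·(4/3 − m·cos²θ/(M+m))) = -24.030758478
ẍ = temp − m·l·θ̈·cosθ/(M+m) = 8.474890325
Euler: x'=-1.860103477+0.021837·0.891566101=-1.840634348, ẋ'=0.891566101+0.021837·8.474890325=1.076632281
       θ'=-0.146963036+0.021837·-1.220045634=-0.173605173, θ̇'=-1.220045634+0.021837·-24.030758478=-1.744805307

(-1.840634348, 1.076632281, -0.173605173, -1.744805307)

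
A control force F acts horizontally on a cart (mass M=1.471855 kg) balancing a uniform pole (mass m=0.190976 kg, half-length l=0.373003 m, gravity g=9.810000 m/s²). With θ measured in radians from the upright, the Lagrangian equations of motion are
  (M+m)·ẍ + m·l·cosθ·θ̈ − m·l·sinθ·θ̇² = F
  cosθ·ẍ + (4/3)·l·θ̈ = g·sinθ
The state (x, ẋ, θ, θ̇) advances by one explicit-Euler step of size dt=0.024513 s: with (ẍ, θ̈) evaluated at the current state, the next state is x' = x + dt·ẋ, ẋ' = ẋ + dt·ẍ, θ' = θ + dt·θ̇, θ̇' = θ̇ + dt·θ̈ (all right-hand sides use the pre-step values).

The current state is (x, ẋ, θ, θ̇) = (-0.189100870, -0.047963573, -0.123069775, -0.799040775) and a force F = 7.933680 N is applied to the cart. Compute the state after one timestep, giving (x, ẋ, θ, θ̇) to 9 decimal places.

sinθ=-0.122759338, cosθ=0.992436469
temp = (F + m·l·θ̇²·sinθ)/(M+m) = (7.933680 + -0.005583205)/1.662831 = 4.767830763
θ̈ = (g·sinθ − cosθ·temp)/(l·(4/3 − m·cos²θ/(M+m))) = -13.042123054
ẍ = temp − m·l·θ̈·cosθ/(M+m) = 5.322321140
Euler: x'=-0.189100870+0.024513·-0.047963573=-0.190276601, ẋ'=-0.047963573+0.024513·5.322321140=0.082502485
       θ'=-0.123069775+0.024513·-0.799040775=-0.142656662, θ̇'=-0.799040775+0.024513·-13.042123054=-1.118742337

(-0.190276601, 0.082502485, -0.142656662, -1.118742337)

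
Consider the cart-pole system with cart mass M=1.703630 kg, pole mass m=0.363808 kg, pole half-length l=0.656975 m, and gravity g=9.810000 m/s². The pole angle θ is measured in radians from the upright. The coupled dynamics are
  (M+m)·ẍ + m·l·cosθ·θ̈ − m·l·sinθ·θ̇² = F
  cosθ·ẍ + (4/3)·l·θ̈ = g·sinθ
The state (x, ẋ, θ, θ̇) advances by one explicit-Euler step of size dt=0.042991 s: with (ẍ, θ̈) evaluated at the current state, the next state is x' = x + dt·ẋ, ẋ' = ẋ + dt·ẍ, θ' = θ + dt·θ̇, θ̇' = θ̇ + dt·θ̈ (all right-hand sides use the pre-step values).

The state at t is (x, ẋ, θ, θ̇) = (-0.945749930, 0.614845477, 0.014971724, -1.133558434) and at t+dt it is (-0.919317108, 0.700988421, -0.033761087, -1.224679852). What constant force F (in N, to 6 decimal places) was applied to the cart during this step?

F = 3.631476 N

ẍ = (ẋ'−ẋ)/dt = (0.700988421−0.614845477)/0.042991 = 2.003744
θ̈ = (θ̇'−θ̇)/dt = (-1.224679852−-1.133558434)/0.042991 = -2.119546
sinθ=0.014971, cosθ=0.999888
F = (M+m)·ẍ + m·l·cosθ·θ̈ − m·l·sinθ·θ̇² = 4.142616 + -0.506542 − 0.004598 = 3.631476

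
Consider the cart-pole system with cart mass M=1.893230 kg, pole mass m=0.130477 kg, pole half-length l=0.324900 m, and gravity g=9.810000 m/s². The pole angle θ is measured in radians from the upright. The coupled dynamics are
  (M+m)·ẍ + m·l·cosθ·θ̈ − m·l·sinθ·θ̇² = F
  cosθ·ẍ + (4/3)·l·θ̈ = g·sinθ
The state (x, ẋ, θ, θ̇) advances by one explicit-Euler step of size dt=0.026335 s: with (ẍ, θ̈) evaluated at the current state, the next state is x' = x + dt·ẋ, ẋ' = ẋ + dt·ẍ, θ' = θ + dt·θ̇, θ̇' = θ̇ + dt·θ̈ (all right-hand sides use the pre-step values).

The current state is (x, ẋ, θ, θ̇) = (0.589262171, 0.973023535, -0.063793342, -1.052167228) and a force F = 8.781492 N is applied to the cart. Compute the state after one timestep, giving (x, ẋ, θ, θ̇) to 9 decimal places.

(0.614886746, 1.093875227, -0.091502166, -1.368592591)

sinθ=-0.063750082, cosθ=0.997965895
temp = (F + m·l·θ̇²·sinθ)/(M+m) = (8.781492 + -0.002991810)/2.023707 = 4.337831608
θ̈ = (g·sinθ − cosθ·temp)/(l·(4/3 − m·cos²θ/(M+m))) = -12.015392574
ẍ = temp − m·l·θ̈·cosθ/(M+m) = 4.589014297
Euler: x'=0.589262171+0.026335·0.973023535=0.614886746, ẋ'=0.973023535+0.026335·4.589014297=1.093875227
       θ'=-0.063793342+0.026335·-1.052167228=-0.091502166, θ̇'=-1.052167228+0.026335·-12.015392574=-1.368592591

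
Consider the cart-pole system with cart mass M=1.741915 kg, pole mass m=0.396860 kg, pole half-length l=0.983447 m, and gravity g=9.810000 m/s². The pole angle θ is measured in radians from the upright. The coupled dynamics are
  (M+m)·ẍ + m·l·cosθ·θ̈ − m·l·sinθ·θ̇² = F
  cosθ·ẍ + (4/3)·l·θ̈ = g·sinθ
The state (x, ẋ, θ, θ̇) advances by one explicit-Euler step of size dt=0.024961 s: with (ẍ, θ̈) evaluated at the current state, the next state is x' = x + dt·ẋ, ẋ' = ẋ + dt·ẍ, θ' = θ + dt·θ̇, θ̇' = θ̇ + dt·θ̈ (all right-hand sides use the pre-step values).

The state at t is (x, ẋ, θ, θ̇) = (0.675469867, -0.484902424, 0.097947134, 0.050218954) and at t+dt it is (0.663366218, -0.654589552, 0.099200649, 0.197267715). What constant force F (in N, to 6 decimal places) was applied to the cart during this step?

F = -12.251444 N

ẍ = (ẋ'−ẋ)/dt = (-0.654589552−-0.484902424)/0.024961 = -6.798090
θ̈ = (θ̇'−θ̇)/dt = (0.197267715−0.050218954)/0.024961 = 5.891141
sinθ=0.097791, cosθ=0.995207
F = (M+m)·ẍ + m·l·cosθ·θ̈ − m·l·sinθ·θ̇² = -14.539585 + 2.288238 − 0.000096 = -12.251444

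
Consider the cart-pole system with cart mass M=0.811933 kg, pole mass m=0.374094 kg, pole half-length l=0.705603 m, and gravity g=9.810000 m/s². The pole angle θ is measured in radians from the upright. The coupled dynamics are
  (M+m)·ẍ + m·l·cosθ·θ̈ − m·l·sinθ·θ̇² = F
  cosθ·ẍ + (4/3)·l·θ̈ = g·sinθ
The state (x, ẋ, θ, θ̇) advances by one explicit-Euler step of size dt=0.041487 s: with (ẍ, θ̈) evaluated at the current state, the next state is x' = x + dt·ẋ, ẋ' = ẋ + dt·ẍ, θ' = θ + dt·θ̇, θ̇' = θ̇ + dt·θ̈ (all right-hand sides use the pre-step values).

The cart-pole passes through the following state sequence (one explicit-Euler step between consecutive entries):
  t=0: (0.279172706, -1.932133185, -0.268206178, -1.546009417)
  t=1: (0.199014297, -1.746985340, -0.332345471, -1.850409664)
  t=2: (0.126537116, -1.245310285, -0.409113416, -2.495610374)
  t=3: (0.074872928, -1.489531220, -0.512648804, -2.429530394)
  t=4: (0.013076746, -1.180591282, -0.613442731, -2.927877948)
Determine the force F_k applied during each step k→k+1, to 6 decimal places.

F_0 = 3.592674 N
F_1 = 10.756254 N
F_2 = -5.942064 N
F_3 = 6.833020 N

step 0→1:
  ẍ = (ẋ'−ẋ)/dt = (-1.746985340−-1.932133185)/0.041487 = 4.462792
  θ̈ = (θ̇'−θ̇)/dt = (-1.850409664−-1.546009417)/0.041487 = -7.337244
  sinθ=-0.265002, cosθ=0.964248
  F = (M+m)·ẍ + m·l·cosθ·θ̈ − m·l·sinθ·θ̇² = 5.292992 + -1.867509 − -0.167192 = 3.592674
step 1→2:
  ẍ = (ẋ'−ẋ)/dt = (-1.245310285−-1.746985340)/0.041487 = 12.092344
  θ̈ = (θ̇'−θ̇)/dt = (-2.495610374−-1.850409664)/0.041487 = -15.551877
  sinθ=-0.326261, cosθ=0.945280
  F = (M+m)·ẍ + m·l·cosθ·θ̈ − m·l·sinθ·θ̇² = 14.341846 + -3.880470 − -0.294878 = 10.756254
step 2→3:
  ẍ = (ẋ'−ẋ)/dt = (-1.489531220−-1.245310285)/0.041487 = -5.886686
  θ̈ = (θ̇'−θ̇)/dt = (-2.429530394−-2.495610374)/0.041487 = 1.592788
  sinθ=-0.397796, cosθ=0.917474
  F = (M+m)·ẍ + m·l·cosθ·θ̈ − m·l·sinθ·θ̇² = -6.981768 + 0.385738 − -0.653966 = -5.942064
step 3→4:
  ẍ = (ẋ'−ẋ)/dt = (-1.180591282−-1.489531220)/0.041487 = 7.446669
  θ̈ = (θ̇'−θ̇)/dt = (-2.927877948−-2.429530394)/0.041487 = -12.012138
  sinθ=-0.490487, cosθ=0.871448
  F = (M+m)·ẍ + m·l·cosθ·θ̈ − m·l·sinθ·θ̇² = 8.831950 + -2.763141 − -0.764211 = 6.833020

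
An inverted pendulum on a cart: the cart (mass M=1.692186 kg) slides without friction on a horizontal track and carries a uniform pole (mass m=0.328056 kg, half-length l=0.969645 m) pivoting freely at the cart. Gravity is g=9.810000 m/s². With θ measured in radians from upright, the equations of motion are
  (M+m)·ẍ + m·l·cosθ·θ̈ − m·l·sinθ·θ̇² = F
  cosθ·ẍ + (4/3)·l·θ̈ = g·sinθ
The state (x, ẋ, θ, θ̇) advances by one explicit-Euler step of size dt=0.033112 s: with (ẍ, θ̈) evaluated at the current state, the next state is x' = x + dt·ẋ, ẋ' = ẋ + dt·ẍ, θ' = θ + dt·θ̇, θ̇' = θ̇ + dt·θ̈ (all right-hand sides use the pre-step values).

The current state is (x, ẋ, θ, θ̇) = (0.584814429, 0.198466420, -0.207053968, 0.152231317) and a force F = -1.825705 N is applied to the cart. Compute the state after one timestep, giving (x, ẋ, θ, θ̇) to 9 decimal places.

sinθ=-0.205577689, cosθ=0.978640799
temp = (F + m·l·θ̇²·sinθ)/(M+m) = (-1.825705 + -0.001515461)/2.020242 = -0.904456229
θ̈ = (g·sinθ − cosθ·temp)/(l·(4/3 − m·cos²θ/(M+m))) = -0.990823838
ẍ = temp − m·l·θ̈·cosθ/(M+m) = -0.751777999
Euler: x'=0.584814429+0.033112·0.198466420=0.591386049, ẋ'=0.198466420+0.033112·-0.751777999=0.173573547
       θ'=-0.207053968+0.033112·0.152231317=-0.202013285, θ̇'=0.152231317+0.033112·-0.990823838=0.119423158

(0.591386049, 0.173573547, -0.202013285, 0.119423158)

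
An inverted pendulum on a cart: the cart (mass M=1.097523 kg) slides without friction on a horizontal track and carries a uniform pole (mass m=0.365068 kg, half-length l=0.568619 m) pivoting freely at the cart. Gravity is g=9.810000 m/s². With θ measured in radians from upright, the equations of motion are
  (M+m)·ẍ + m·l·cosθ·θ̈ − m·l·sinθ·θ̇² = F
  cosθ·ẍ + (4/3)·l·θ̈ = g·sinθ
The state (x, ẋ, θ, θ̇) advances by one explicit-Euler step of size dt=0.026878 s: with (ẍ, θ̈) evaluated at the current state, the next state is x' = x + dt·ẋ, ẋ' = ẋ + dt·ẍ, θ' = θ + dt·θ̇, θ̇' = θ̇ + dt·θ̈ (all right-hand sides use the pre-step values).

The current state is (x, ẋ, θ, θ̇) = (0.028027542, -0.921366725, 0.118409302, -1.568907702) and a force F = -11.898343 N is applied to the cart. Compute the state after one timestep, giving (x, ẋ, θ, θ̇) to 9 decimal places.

(0.003263047, -1.195261588, 0.076240201, -1.169089746)

sinθ=0.118132798, cosθ=0.992997806
temp = (F + m·l·θ̇²·sinθ)/(M+m) = (-11.898343 + 0.060361554)/1.462591 = -8.093842671
θ̈ = (g·sinθ − cosθ·temp)/(l·(4/3 − m·cos²θ/(M+m))) = 14.875286708
ẍ = temp − m·l·θ̈·cosθ/(M+m) = -10.190299246
Euler: x'=0.028027542+0.026878·-0.921366725=0.003263047, ẋ'=-0.921366725+0.026878·-10.190299246=-1.195261588
       θ'=0.118409302+0.026878·-1.568907702=0.076240201, θ̇'=-1.568907702+0.026878·14.875286708=-1.169089746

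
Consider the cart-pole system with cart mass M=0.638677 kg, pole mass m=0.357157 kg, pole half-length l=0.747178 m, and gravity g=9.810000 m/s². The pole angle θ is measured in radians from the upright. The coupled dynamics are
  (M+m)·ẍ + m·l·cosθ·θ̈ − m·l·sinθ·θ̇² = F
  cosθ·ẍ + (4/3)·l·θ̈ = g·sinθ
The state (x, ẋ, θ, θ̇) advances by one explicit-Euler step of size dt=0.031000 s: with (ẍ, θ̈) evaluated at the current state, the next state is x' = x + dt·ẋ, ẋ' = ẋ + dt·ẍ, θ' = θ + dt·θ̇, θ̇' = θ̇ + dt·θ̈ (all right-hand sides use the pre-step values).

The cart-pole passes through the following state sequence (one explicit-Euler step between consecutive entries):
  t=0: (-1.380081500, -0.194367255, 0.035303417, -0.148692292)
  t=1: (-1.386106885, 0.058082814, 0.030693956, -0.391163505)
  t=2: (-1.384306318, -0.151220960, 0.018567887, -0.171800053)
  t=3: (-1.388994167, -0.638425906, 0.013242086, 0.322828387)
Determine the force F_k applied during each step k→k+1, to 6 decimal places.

step 0→1:
  ẍ = (ẋ'−ẋ)/dt = (0.058082814−-0.194367255)/0.031000 = 8.143551
  θ̈ = (θ̇'−θ̇)/dt = (-0.391163505−-0.148692292)/0.031000 = -7.821652
  sinθ=0.035296, cosθ=0.999377
  F = (M+m)·ẍ + m·l·cosθ·θ̈ − m·l·sinθ·θ̇² = 8.109625 + -2.085984 − 0.000208 = 6.023432
step 1→2:
  ẍ = (ẋ'−ẋ)/dt = (-0.151220960−0.058082814)/0.031000 = -6.751735
  θ̈ = (θ̇'−θ̇)/dt = (-0.171800053−-0.391163505)/0.031000 = 7.076240
  sinθ=0.030689, cosθ=0.999529
  F = (M+m)·ẍ + m·l·cosθ·θ̈ − m·l·sinθ·θ̇² = -6.723607 + 1.887475 − 0.001253 = -4.837385
step 2→3:
  ẍ = (ẋ'−ẋ)/dt = (-0.638425906−-0.151220960)/0.031000 = -15.716289
  θ̈ = (θ̇'−θ̇)/dt = (0.322828387−-0.171800053)/0.031000 = 15.955756
  sinθ=0.018567, cosθ=0.999828
  F = (M+m)·ẍ + m·l·cosθ·θ̈ − m·l·sinθ·θ̇² = -15.650815 + 4.257217 − 0.000146 = -11.393744

F_0 = 6.023432 N
F_1 = -4.837385 N
F_2 = -11.393744 N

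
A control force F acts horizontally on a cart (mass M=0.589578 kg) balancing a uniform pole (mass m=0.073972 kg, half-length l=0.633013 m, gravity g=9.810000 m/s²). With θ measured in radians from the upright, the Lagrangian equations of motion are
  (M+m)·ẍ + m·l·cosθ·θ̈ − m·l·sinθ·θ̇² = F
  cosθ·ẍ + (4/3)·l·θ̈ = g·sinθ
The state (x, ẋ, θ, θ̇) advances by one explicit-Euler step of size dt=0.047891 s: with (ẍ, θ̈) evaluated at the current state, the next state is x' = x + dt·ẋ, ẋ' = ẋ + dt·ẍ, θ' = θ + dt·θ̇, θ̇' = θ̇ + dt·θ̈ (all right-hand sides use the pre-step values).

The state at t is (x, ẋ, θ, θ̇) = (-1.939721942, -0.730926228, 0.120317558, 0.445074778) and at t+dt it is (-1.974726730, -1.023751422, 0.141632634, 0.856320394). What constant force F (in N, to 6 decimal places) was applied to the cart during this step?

ẍ = (ẋ'−ẋ)/dt = (-1.023751422−-0.730926228)/0.047891 = -6.114410
θ̈ = (θ̇'−θ̇)/dt = (0.856320394−0.445074778)/0.047891 = 8.587117
sinθ=0.120027, cosθ=0.992771
F = (M+m)·ẍ + m·l·cosθ·θ̈ − m·l·sinθ·θ̇² = -4.057217 + 0.399187 − 0.001113 = -3.659143

F = -3.659143 N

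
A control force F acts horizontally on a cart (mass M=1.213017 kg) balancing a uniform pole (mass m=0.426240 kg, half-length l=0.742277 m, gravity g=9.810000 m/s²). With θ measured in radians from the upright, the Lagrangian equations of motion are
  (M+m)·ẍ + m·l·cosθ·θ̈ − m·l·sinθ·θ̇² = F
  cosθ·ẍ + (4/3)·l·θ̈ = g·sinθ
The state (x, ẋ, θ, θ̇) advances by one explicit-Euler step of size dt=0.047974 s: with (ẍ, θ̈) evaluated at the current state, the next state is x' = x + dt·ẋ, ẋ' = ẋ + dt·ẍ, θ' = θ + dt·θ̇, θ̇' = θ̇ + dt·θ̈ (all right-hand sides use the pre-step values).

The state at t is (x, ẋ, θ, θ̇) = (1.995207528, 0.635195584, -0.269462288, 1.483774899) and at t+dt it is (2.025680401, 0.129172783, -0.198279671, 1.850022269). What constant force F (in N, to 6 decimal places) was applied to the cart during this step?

F = -14.776976 N

ẍ = (ẋ'−ẋ)/dt = (0.129172783−0.635195584)/0.047974 = -10.547855
θ̈ = (θ̇'−θ̇)/dt = (1.850022269−1.483774899)/0.047974 = 7.634289
sinθ=-0.266213, cosθ=0.963914
F = (M+m)·ẍ + m·l·cosθ·θ̈ − m·l·sinθ·θ̇² = -17.290645 + 2.328237 − -0.185432 = -14.776976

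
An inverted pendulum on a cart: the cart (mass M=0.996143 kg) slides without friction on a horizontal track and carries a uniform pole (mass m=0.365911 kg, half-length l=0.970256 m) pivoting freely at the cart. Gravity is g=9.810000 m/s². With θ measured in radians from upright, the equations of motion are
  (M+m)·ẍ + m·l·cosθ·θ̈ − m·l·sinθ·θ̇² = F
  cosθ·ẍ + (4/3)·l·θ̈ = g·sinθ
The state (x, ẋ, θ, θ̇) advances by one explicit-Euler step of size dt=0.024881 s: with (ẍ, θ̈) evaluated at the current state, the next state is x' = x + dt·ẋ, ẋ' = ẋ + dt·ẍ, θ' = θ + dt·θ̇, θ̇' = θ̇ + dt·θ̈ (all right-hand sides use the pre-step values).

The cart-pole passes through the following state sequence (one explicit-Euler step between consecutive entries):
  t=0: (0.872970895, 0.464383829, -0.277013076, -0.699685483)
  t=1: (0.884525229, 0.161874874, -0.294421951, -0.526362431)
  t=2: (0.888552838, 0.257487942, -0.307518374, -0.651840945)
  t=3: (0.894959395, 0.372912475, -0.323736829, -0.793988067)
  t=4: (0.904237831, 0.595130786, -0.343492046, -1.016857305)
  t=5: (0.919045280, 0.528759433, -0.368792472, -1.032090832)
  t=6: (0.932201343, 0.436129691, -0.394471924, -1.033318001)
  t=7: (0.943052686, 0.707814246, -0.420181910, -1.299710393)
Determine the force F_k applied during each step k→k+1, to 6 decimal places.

F_0 = -14.133770 N
F_1 = 3.549253 N
F_2 = 4.431169 N
F_3 = 9.221109 N
F_4 = -3.714389 N
F_5 = -4.950809 N
F_6 = 11.509217 N

step 0→1:
  ẍ = (ẋ'−ẋ)/dt = (0.161874874−0.464383829)/0.024881 = -12.158231
  θ̈ = (θ̇'−θ̇)/dt = (-0.526362431−-0.699685483)/0.024881 = 6.966081
  sinθ=-0.273484, cosθ=0.961877
  F = (M+m)·ẍ + m·l·cosθ·θ̈ − m·l·sinθ·θ̇² = -16.560168 + 2.378864 − -0.047533 = -14.133770
step 1→2:
  ẍ = (ẋ'−ẋ)/dt = (0.257487942−0.161874874)/0.024881 = 3.842815
  θ̈ = (θ̇'−θ̇)/dt = (-0.651840945−-0.526362431)/0.024881 = -5.043146
  sinθ=-0.290187, cosθ=0.956970
  F = (M+m)·ẍ + m·l·cosθ·θ̈ − m·l·sinθ·θ̇² = 5.234121 + -1.713412 − -0.028544 = 3.549253
step 2→3:
  ẍ = (ẋ'−ẋ)/dt = (0.372912475−0.257487942)/0.024881 = 4.639063
  θ̈ = (θ̇'−θ̇)/dt = (-0.793988067−-0.651840945)/0.024881 = -5.713079
  sinθ=-0.302694, cosθ=0.953088
  F = (M+m)·ẍ + m·l·cosθ·θ̈ − m·l·sinθ·θ̇² = 6.318655 + -1.933147 − -0.045661 = 4.431169
step 3→4:
  ẍ = (ẋ'−ẋ)/dt = (0.595130786−0.372912475)/0.024881 = 8.931245
  θ̈ = (θ̇'−θ̇)/dt = (-1.016857305−-0.793988067)/0.024881 = -8.957407
  sinθ=-0.318111, cosθ=0.948053
  F = (M+m)·ẍ + m·l·cosθ·θ̈ − m·l·sinθ·θ̇² = 12.164838 + -3.014927 − -0.071198 = 9.221109
step 4→5:
  ẍ = (ẋ'−ẋ)/dt = (0.528759433−0.595130786)/0.024881 = -2.667552
  θ̈ = (θ̇'−θ̇)/dt = (-1.032090832−-1.016857305)/0.024881 = -0.612255
  sinθ=-0.336777, cosθ=0.941584
  F = (M+m)·ẍ + m·l·cosθ·θ̈ − m·l·sinθ·θ̇² = -3.633349 + -0.204670 − -0.123630 = -3.714389
step 5→6:
  ẍ = (ẋ'−ẋ)/dt = (0.436129691−0.528759433)/0.024881 = -3.722911
  θ̈ = (θ̇'−θ̇)/dt = (-1.033318001−-1.032090832)/0.024881 = -0.049322
  sinθ=-0.360489, cosθ=0.932763
  F = (M+m)·ẍ + m·l·cosθ·θ̈ − m·l·sinθ·θ̇² = -5.070805 + -0.016333 − -0.136330 = -4.950809
step 6→7:
  ẍ = (ẋ'−ẋ)/dt = (0.707814246−0.436129691)/0.024881 = 10.919358
  θ̈ = (θ̇'−θ̇)/dt = (-1.299710393−-1.033318001)/0.024881 = -10.706659
  sinθ=-0.384321, cosθ=0.923200
  F = (M+m)·ẍ + m·l·cosθ·θ̈ − m·l·sinθ·θ̇² = 14.872756 + -3.509227 − -0.145688 = 11.509217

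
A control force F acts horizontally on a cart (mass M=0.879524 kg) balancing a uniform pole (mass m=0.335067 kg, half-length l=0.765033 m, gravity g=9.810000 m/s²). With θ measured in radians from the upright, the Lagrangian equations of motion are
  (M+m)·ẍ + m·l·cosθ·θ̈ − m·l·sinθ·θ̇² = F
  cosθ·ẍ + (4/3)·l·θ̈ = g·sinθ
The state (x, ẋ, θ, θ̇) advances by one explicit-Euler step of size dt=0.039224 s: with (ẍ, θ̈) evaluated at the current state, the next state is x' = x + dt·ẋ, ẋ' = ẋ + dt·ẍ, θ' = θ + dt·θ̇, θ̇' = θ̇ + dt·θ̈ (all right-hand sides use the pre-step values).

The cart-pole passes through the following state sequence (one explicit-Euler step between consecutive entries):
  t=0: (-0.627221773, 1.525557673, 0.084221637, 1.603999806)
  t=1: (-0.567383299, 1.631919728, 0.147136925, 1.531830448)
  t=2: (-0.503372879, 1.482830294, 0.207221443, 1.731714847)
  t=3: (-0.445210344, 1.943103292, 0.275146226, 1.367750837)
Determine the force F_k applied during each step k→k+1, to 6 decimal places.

F_0 = 2.768105 N
F_1 = -3.412640 N
F_2 = 11.766733 N

step 0→1:
  ẍ = (ẋ'−ẋ)/dt = (1.631919728−1.525557673)/0.039224 = 2.711658
  θ̈ = (θ̇'−θ̇)/dt = (1.531830448−1.603999806)/0.039224 = -1.839929
  sinθ=0.084122, cosθ=0.996455
  F = (M+m)·ẍ + m·l·cosθ·θ̈ − m·l·sinθ·θ̇² = 3.293555 + -0.469971 − 0.055479 = 2.768105
step 1→2:
  ẍ = (ẋ'−ẋ)/dt = (1.482830294−1.631919728)/0.039224 = -3.800975
  θ̈ = (θ̇'−θ̇)/dt = (1.731714847−1.531830448)/0.039224 = 5.095972
  sinθ=0.146607, cosθ=0.989195
  F = (M+m)·ẍ + m·l·cosθ·θ̈ − m·l·sinθ·θ̇² = -4.616630 + 1.292173 − 0.088183 = -3.412640
step 2→3:
  ẍ = (ẋ'−ẋ)/dt = (1.943103292−1.482830294)/0.039224 = 11.734474
  θ̈ = (θ̇'−θ̇)/dt = (1.367750837−1.731714847)/0.039224 = -9.279115
  sinθ=0.205742, cosθ=0.978606
  F = (M+m)·ẍ + m·l·cosθ·θ̈ − m·l·sinθ·θ̇² = 14.252586 + -2.327697 − 0.158156 = 11.766733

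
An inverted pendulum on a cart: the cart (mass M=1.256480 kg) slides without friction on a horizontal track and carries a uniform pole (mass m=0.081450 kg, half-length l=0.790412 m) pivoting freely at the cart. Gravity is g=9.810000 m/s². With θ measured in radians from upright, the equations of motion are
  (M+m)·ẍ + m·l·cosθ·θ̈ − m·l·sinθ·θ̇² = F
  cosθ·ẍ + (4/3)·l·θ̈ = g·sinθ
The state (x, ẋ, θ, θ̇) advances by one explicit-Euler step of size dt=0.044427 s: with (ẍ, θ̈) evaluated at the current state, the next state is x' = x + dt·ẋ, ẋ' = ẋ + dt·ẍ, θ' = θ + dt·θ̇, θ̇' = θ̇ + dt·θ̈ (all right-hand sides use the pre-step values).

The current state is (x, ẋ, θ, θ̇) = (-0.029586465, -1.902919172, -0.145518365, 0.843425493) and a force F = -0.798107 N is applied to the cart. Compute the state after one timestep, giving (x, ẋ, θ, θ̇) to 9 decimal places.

sinθ=-0.145005336, cosθ=0.989430873
temp = (F + m·l·θ̇²·sinθ)/(M+m) = (-0.798107 + -0.006640825)/1.337930 = -0.601487242
θ̈ = (g·sinθ − cosθ·temp)/(l·(4/3 − m·cos²θ/(M+m))) = -0.821803731
ẍ = temp − m·l·θ̈·cosθ/(M+m) = -0.562361301
Euler: x'=-0.029586465+0.044427·-1.902919172=-0.114127455, ẋ'=-1.902919172+0.044427·-0.562361301=-1.927903198
       θ'=-0.145518365+0.044427·0.843425493=-0.108047501, θ̇'=0.843425493+0.044427·-0.821803731=0.806915219

(-0.114127455, -1.927903198, -0.108047501, 0.806915219)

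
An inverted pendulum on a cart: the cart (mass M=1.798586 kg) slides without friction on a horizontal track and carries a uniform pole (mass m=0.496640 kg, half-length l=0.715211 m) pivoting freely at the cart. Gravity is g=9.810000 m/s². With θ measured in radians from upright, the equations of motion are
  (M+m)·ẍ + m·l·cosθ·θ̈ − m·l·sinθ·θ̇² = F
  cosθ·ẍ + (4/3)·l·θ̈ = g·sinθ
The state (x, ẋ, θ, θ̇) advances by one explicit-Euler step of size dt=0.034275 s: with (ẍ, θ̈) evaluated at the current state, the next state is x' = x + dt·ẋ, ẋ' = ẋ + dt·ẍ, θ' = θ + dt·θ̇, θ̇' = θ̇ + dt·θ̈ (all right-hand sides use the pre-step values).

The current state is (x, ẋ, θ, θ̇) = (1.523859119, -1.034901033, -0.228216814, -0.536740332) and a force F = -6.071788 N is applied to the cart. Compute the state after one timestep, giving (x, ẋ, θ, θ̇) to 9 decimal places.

(1.488387886, -1.128269473, -0.246613589, -0.521139920)

sinθ=-0.226240934, cosθ=0.974071373
temp = (F + m·l·θ̇²·sinθ)/(M+m) = (-6.071788 + -0.023151308)/2.295226 = -2.655485476
θ̈ = (g·sinθ − cosθ·temp)/(l·(4/3 − m·cos²θ/(M+m))) = 0.455154249
ẍ = temp − m·l·θ̈·cosθ/(M+m) = -2.724097433
Euler: x'=1.523859119+0.034275·-1.034901033=1.488387886, ẋ'=-1.034901033+0.034275·-2.724097433=-1.128269473
       θ'=-0.228216814+0.034275·-0.536740332=-0.246613589, θ̇'=-0.536740332+0.034275·0.455154249=-0.521139920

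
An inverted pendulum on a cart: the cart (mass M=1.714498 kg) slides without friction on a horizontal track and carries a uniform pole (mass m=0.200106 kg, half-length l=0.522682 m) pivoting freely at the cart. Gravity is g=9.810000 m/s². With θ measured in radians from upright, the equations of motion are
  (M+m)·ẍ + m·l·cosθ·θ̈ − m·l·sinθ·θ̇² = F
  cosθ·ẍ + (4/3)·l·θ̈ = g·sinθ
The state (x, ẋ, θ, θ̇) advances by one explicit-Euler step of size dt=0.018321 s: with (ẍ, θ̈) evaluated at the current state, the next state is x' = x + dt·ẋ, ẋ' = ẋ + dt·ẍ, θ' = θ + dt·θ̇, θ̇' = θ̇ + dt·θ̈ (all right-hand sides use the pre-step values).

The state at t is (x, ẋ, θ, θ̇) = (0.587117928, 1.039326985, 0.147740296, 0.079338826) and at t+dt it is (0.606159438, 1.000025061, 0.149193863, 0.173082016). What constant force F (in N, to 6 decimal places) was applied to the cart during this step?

F = -3.577940 N

ẍ = (ẋ'−ẋ)/dt = (1.000025061−1.039326985)/0.018321 = -2.145184
θ̈ = (θ̇'−θ̇)/dt = (0.173082016−0.079338826)/0.018321 = 5.116707
sinθ=0.147203, cosθ=0.989106
F = (M+m)·ẍ + m·l·cosθ·θ̈ − m·l·sinθ·θ̇² = -4.107179 + 0.529336 − 0.000097 = -3.577940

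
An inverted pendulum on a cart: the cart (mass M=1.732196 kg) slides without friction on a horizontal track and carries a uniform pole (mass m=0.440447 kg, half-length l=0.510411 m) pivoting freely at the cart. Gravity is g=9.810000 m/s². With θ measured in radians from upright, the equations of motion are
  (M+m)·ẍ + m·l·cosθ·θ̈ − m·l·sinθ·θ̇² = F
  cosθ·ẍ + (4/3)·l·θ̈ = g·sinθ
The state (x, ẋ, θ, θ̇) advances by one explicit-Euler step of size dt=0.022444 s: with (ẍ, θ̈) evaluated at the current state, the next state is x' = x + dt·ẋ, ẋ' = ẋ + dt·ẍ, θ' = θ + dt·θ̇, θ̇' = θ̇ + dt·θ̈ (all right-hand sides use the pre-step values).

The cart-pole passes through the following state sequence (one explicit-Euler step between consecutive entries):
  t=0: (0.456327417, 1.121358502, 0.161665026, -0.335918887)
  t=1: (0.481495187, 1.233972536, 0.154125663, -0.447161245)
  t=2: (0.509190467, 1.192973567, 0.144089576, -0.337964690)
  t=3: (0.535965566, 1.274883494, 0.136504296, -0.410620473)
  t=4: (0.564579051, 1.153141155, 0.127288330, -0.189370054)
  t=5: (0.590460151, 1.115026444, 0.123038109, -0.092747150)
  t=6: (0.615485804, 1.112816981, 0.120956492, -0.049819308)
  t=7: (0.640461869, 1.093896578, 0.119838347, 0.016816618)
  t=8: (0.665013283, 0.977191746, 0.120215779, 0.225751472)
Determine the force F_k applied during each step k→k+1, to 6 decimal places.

F_0 = 9.797552 N
F_1 = -2.894922 N
F_2 = 7.205216 N
F_3 = -9.594636 N
F_4 = -2.730648 N
F_5 = 0.212614 N
F_6 = -1.169038 N
F_7 = -9.219593 N

step 0→1:
  ẍ = (ẋ'−ẋ)/dt = (1.233972536−1.121358502)/0.022444 = 5.017556
  θ̈ = (θ̇'−θ̇)/dt = (-0.447161245−-0.335918887)/0.022444 = -4.956441
  sinθ=0.160962, cosθ=0.986961
  F = (M+m)·ẍ + m·l·cosθ·θ̈ − m·l·sinθ·θ̇² = 10.901359 + -1.099723 − 0.004083 = 9.797552
step 1→2:
  ẍ = (ẋ'−ẋ)/dt = (1.192973567−1.233972536)/0.022444 = -1.826723
  θ̈ = (θ̇'−θ̇)/dt = (-0.337964690−-0.447161245)/0.022444 = 4.865289
  sinθ=0.153516, cosθ=0.988146
  F = (M+m)·ẍ + m·l·cosθ·θ̈ − m·l·sinθ·θ̇² = -3.968817 + 1.080796 − 0.006901 = -2.894922
step 2→3:
  ẍ = (ẋ'−ẋ)/dt = (1.274883494−1.192973567)/0.022444 = 3.649524
  θ̈ = (θ̇'−θ̇)/dt = (-0.410620473−-0.337964690)/0.022444 = -3.237203
  sinθ=0.143591, cosθ=0.989637
  F = (M+m)·ẍ + m·l·cosθ·θ̈ − m·l·sinθ·θ̇² = 7.929114 + -0.720211 − 0.003687 = 7.205216
step 3→4:
  ẍ = (ẋ'−ẋ)/dt = (1.153141155−1.274883494)/0.022444 = -5.424271
  θ̈ = (θ̇'−θ̇)/dt = (-0.189370054−-0.410620473)/0.022444 = 9.857887
  sinθ=0.136081, cosθ=0.990698
  F = (M+m)·ẍ + m·l·cosθ·θ̈ − m·l·sinθ·θ̇² = -11.785004 + 2.195527 − 0.005158 = -9.594636
step 4→5:
  ẍ = (ẋ'−ẋ)/dt = (1.115026444−1.153141155)/0.022444 = -1.698214
  θ̈ = (θ̇'−θ̇)/dt = (-0.092747150−-0.189370054)/0.022444 = 4.305066
  sinθ=0.126945, cosθ=0.991910
  F = (M+m)·ẍ + m·l·cosθ·θ̈ − m·l·sinθ·θ̇² = -3.689612 + 0.959988 − 0.001023 = -2.730648
step 5→6:
  ẍ = (ẋ'−ẋ)/dt = (1.112816981−1.115026444)/0.022444 = -0.098443
  θ̈ = (θ̇'−θ̇)/dt = (-0.049819308−-0.092747150)/0.022444 = 1.912664
  sinθ=0.122728, cosθ=0.992440
  F = (M+m)·ẍ + m·l·cosθ·θ̈ − m·l·sinθ·θ̇² = -0.213882 + 0.426734 − 0.000237 = 0.212614
step 6→7:
  ẍ = (ẋ'−ẋ)/dt = (1.093896578−1.112816981)/0.022444 = -0.843005
  θ̈ = (θ̇'−θ̇)/dt = (0.016816618−-0.049819308)/0.022444 = 2.968986
  sinθ=0.120662, cosθ=0.992694
  F = (M+m)·ẍ + m·l·cosθ·θ̈ − m·l·sinθ·θ̇² = -1.831549 + 0.662578 − 0.000067 = -1.169038
step 7→8:
  ẍ = (ẋ'−ẋ)/dt = (0.977191746−1.093896578)/0.022444 = -5.199823
  θ̈ = (θ̇'−θ̇)/dt = (0.225751472−0.016816618)/0.022444 = 9.309163
  sinθ=0.119552, cosθ=0.992828
  F = (M+m)·ẍ + m·l·cosθ·θ̈ − m·l·sinθ·θ̇² = -11.297359 + 2.077774 − 0.000008 = -9.219593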